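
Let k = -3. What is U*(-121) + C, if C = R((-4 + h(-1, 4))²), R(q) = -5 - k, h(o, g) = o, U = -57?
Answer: 6895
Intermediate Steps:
R(q) = -2 (R(q) = -5 - 1*(-3) = -5 + 3 = -2)
C = -2
U*(-121) + C = -57*(-121) - 2 = 6897 - 2 = 6895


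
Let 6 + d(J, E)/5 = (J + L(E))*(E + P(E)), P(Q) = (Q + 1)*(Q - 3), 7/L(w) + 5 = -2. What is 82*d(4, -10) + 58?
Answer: 129208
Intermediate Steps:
L(w) = -1 (L(w) = 7/(-5 - 2) = 7/(-7) = 7*(-1/7) = -1)
P(Q) = (1 + Q)*(-3 + Q)
d(J, E) = -30 + 5*(-1 + J)*(-3 + E**2 - E) (d(J, E) = -30 + 5*((J - 1)*(E + (-3 + E**2 - 2*E))) = -30 + 5*((-1 + J)*(-3 + E**2 - E)) = -30 + 5*(-1 + J)*(-3 + E**2 - E))
82*d(4, -10) + 58 = 82*(-15 - 15*4 - 5*(-10)**2 + 5*(-10) - 5*(-10)*4 + 5*4*(-10)**2) + 58 = 82*(-15 - 60 - 5*100 - 50 + 200 + 5*4*100) + 58 = 82*(-15 - 60 - 500 - 50 + 200 + 2000) + 58 = 82*1575 + 58 = 129150 + 58 = 129208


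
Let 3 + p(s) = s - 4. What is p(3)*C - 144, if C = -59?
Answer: 92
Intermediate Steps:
p(s) = -7 + s (p(s) = -3 + (s - 4) = -3 + (-4 + s) = -7 + s)
p(3)*C - 144 = (-7 + 3)*(-59) - 144 = -4*(-59) - 144 = 236 - 144 = 92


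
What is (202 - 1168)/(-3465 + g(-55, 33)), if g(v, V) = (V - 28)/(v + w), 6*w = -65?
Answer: 25438/91247 ≈ 0.27878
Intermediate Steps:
w = -65/6 (w = (1/6)*(-65) = -65/6 ≈ -10.833)
g(v, V) = (-28 + V)/(-65/6 + v) (g(v, V) = (V - 28)/(v - 65/6) = (-28 + V)/(-65/6 + v))
(202 - 1168)/(-3465 + g(-55, 33)) = (202 - 1168)/(-3465 + 6*(-28 + 33)/(-65 + 6*(-55))) = -966/(-3465 + 6*5/(-65 - 330)) = -966/(-3465 + 6*5/(-395)) = -966/(-3465 + 6*(-1/395)*5) = -966/(-3465 - 6/79) = -966/(-273741/79) = -966*(-79/273741) = 25438/91247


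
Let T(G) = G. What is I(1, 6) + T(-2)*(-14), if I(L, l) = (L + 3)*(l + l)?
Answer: 76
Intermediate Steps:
I(L, l) = 2*l*(3 + L) (I(L, l) = (3 + L)*(2*l) = 2*l*(3 + L))
I(1, 6) + T(-2)*(-14) = 2*6*(3 + 1) - 2*(-14) = 2*6*4 + 28 = 48 + 28 = 76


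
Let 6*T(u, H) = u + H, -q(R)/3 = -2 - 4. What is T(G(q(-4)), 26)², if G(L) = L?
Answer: 484/9 ≈ 53.778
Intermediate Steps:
q(R) = 18 (q(R) = -3*(-2 - 4) = -3*(-6) = 18)
T(u, H) = H/6 + u/6 (T(u, H) = (u + H)/6 = (H + u)/6 = H/6 + u/6)
T(G(q(-4)), 26)² = ((⅙)*26 + (⅙)*18)² = (13/3 + 3)² = (22/3)² = 484/9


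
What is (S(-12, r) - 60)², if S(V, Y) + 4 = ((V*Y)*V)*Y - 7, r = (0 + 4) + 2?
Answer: 26142769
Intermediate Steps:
r = 6 (r = 4 + 2 = 6)
S(V, Y) = -11 + V²*Y² (S(V, Y) = -4 + (((V*Y)*V)*Y - 7) = -4 + ((Y*V²)*Y - 7) = -4 + (V²*Y² - 7) = -4 + (-7 + V²*Y²) = -11 + V²*Y²)
(S(-12, r) - 60)² = ((-11 + (-12)²*6²) - 60)² = ((-11 + 144*36) - 60)² = ((-11 + 5184) - 60)² = (5173 - 60)² = 5113² = 26142769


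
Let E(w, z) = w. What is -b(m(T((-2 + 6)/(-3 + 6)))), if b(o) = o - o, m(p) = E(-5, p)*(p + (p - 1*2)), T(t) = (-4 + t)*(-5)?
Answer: 0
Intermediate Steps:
T(t) = 20 - 5*t
m(p) = 10 - 10*p (m(p) = -5*(p + (p - 1*2)) = -5*(p + (p - 2)) = -5*(p + (-2 + p)) = -5*(-2 + 2*p) = 10 - 10*p)
b(o) = 0
-b(m(T((-2 + 6)/(-3 + 6)))) = -1*0 = 0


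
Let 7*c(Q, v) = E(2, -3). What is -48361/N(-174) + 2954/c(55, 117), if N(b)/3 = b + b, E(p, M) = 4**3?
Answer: 3085367/8352 ≈ 369.42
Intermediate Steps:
E(p, M) = 64
c(Q, v) = 64/7 (c(Q, v) = (1/7)*64 = 64/7)
N(b) = 6*b (N(b) = 3*(b + b) = 3*(2*b) = 6*b)
-48361/N(-174) + 2954/c(55, 117) = -48361/(6*(-174)) + 2954/(64/7) = -48361/(-1044) + 2954*(7/64) = -48361*(-1/1044) + 10339/32 = 48361/1044 + 10339/32 = 3085367/8352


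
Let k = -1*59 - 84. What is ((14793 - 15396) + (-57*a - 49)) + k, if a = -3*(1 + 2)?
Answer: -282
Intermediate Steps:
k = -143 (k = -59 - 84 = -143)
a = -9 (a = -3*3 = -9)
((14793 - 15396) + (-57*a - 49)) + k = ((14793 - 15396) + (-57*(-9) - 49)) - 143 = (-603 + (513 - 49)) - 143 = (-603 + 464) - 143 = -139 - 143 = -282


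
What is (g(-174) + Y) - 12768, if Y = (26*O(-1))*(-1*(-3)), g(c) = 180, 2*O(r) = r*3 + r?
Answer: -12744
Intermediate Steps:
O(r) = 2*r (O(r) = (r*3 + r)/2 = (3*r + r)/2 = (4*r)/2 = 2*r)
Y = -156 (Y = (26*(2*(-1)))*(-1*(-3)) = (26*(-2))*3 = -52*3 = -156)
(g(-174) + Y) - 12768 = (180 - 156) - 12768 = 24 - 12768 = -12744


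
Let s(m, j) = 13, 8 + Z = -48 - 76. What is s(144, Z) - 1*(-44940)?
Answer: 44953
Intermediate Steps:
Z = -132 (Z = -8 + (-48 - 76) = -8 - 124 = -132)
s(144, Z) - 1*(-44940) = 13 - 1*(-44940) = 13 + 44940 = 44953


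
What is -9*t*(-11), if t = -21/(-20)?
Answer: 2079/20 ≈ 103.95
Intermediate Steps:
t = 21/20 (t = -21*(-1/20) = 21/20 ≈ 1.0500)
-9*t*(-11) = -9*21/20*(-11) = -189/20*(-11) = 2079/20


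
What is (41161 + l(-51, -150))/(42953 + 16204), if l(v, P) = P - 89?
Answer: 5846/8451 ≈ 0.69175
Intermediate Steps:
l(v, P) = -89 + P
(41161 + l(-51, -150))/(42953 + 16204) = (41161 + (-89 - 150))/(42953 + 16204) = (41161 - 239)/59157 = 40922*(1/59157) = 5846/8451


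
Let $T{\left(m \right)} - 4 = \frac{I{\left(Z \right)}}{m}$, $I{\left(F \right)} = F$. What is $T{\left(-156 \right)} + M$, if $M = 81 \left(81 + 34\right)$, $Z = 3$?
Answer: $\frac{484587}{52} \approx 9319.0$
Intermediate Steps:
$M = 9315$ ($M = 81 \cdot 115 = 9315$)
$T{\left(m \right)} = 4 + \frac{3}{m}$
$T{\left(-156 \right)} + M = \left(4 + \frac{3}{-156}\right) + 9315 = \left(4 + 3 \left(- \frac{1}{156}\right)\right) + 9315 = \left(4 - \frac{1}{52}\right) + 9315 = \frac{207}{52} + 9315 = \frac{484587}{52}$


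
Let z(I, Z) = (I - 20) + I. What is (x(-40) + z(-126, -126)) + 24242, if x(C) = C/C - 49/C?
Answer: 958889/40 ≈ 23972.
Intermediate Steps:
z(I, Z) = -20 + 2*I (z(I, Z) = (-20 + I) + I = -20 + 2*I)
x(C) = 1 - 49/C
(x(-40) + z(-126, -126)) + 24242 = ((-49 - 40)/(-40) + (-20 + 2*(-126))) + 24242 = (-1/40*(-89) + (-20 - 252)) + 24242 = (89/40 - 272) + 24242 = -10791/40 + 24242 = 958889/40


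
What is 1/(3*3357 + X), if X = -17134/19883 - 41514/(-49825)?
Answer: 990670475/9977014075037 ≈ 9.9295e-5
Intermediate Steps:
X = -28278688/990670475 (X = -17134*1/19883 - 41514*(-1/49825) = -17134/19883 + 41514/49825 = -28278688/990670475 ≈ -0.028545)
1/(3*3357 + X) = 1/(3*3357 - 28278688/990670475) = 1/(10071 - 28278688/990670475) = 1/(9977014075037/990670475) = 990670475/9977014075037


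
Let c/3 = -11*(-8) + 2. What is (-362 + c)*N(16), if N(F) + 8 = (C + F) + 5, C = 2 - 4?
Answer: -1012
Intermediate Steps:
C = -2
N(F) = -5 + F (N(F) = -8 + ((-2 + F) + 5) = -8 + (3 + F) = -5 + F)
c = 270 (c = 3*(-11*(-8) + 2) = 3*(88 + 2) = 3*90 = 270)
(-362 + c)*N(16) = (-362 + 270)*(-5 + 16) = -92*11 = -1012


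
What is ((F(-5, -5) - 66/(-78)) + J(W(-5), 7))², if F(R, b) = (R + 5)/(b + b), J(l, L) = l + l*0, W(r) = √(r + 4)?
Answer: -48/169 + 22*I/13 ≈ -0.28402 + 1.6923*I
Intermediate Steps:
W(r) = √(4 + r)
J(l, L) = l (J(l, L) = l + 0 = l)
F(R, b) = (5 + R)/(2*b) (F(R, b) = (5 + R)/((2*b)) = (5 + R)*(1/(2*b)) = (5 + R)/(2*b))
((F(-5, -5) - 66/(-78)) + J(W(-5), 7))² = (((½)*(5 - 5)/(-5) - 66/(-78)) + √(4 - 5))² = (((½)*(-⅕)*0 - 66*(-1/78)) + √(-1))² = ((0 + 11/13) + I)² = (11/13 + I)²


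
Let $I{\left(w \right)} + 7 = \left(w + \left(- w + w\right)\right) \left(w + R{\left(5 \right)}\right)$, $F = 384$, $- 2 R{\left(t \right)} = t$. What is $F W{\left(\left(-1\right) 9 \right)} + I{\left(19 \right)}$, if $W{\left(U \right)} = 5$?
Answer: $\frac{4453}{2} \approx 2226.5$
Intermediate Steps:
$R{\left(t \right)} = - \frac{t}{2}$
$I{\left(w \right)} = -7 + w \left(- \frac{5}{2} + w\right)$ ($I{\left(w \right)} = -7 + \left(w + \left(- w + w\right)\right) \left(w - \frac{5}{2}\right) = -7 + \left(w + 0\right) \left(w - \frac{5}{2}\right) = -7 + w \left(- \frac{5}{2} + w\right)$)
$F W{\left(\left(-1\right) 9 \right)} + I{\left(19 \right)} = 384 \cdot 5 - \left(\frac{109}{2} - 361\right) = 1920 - - \frac{613}{2} = 1920 + \frac{613}{2} = \frac{4453}{2}$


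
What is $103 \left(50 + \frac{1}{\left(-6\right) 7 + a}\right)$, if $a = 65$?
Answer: $\frac{118553}{23} \approx 5154.5$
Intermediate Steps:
$103 \left(50 + \frac{1}{\left(-6\right) 7 + a}\right) = 103 \left(50 + \frac{1}{\left(-6\right) 7 + 65}\right) = 103 \left(50 + \frac{1}{-42 + 65}\right) = 103 \left(50 + \frac{1}{23}\right) = 103 \cdot \frac{1151}{23} = \frac{118553}{23}$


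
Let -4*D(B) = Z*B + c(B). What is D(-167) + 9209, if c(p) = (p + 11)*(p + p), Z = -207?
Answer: -49837/4 ≈ -12459.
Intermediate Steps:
c(p) = 2*p*(11 + p) (c(p) = (11 + p)*(2*p) = 2*p*(11 + p))
D(B) = 207*B/4 - B*(11 + B)/2 (D(B) = -(-207*B + 2*B*(11 + B))/4 = 207*B/4 - B*(11 + B)/2)
D(-167) + 9209 = (¼)*(-167)*(185 - 2*(-167)) + 9209 = (¼)*(-167)*(185 + 334) + 9209 = (¼)*(-167)*519 + 9209 = -86673/4 + 9209 = -49837/4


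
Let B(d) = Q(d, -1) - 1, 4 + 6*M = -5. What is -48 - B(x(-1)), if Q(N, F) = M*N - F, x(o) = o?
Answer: -99/2 ≈ -49.500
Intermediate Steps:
M = -3/2 (M = -⅔ + (⅙)*(-5) = -⅔ - ⅚ = -3/2 ≈ -1.5000)
Q(N, F) = -F - 3*N/2 (Q(N, F) = -3*N/2 - F = -F - 3*N/2)
B(d) = -3*d/2 (B(d) = (-1*(-1) - 3*d/2) - 1 = (1 - 3*d/2) - 1 = -3*d/2)
-48 - B(x(-1)) = -48 - (-3)*(-1)/2 = -48 - 1*3/2 = -48 - 3/2 = -99/2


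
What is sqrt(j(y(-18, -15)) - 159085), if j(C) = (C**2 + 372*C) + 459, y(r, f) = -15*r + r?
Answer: I*sqrt(1378) ≈ 37.121*I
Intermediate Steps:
y(r, f) = -14*r
j(C) = 459 + C**2 + 372*C
sqrt(j(y(-18, -15)) - 159085) = sqrt((459 + (-14*(-18))**2 + 372*(-14*(-18))) - 159085) = sqrt((459 + 252**2 + 372*252) - 159085) = sqrt((459 + 63504 + 93744) - 159085) = sqrt(157707 - 159085) = sqrt(-1378) = I*sqrt(1378)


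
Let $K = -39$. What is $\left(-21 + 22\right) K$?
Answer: $-39$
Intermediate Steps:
$\left(-21 + 22\right) K = \left(-21 + 22\right) \left(-39\right) = 1 \left(-39\right) = -39$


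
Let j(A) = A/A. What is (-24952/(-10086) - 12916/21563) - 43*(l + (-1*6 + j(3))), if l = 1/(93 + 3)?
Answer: 251037355597/1159916896 ≈ 216.43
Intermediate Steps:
l = 1/96 ≈ 0.010417
j(A) = 1
(-24952/(-10086) - 12916/21563) - 43*(l + (-1*6 + j(3))) = (-24952/(-10086) - 12916/21563) - 43*(1/96 + (-1*6 + 1)) = (-24952*(-1/10086) - 12916*1/21563) - 43*(1/96 + (-6 + 1)) = (12476/5043 - 12916/21563) - 43*(1/96 - 5) = 203884600/108742209 - 43*(-479)/96 = 203884600/108742209 - 1*(-20597/96) = 203884600/108742209 + 20597/96 = 251037355597/1159916896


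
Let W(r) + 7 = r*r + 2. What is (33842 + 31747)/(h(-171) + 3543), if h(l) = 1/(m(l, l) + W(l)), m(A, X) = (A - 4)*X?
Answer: 3880310829/209607424 ≈ 18.512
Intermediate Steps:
W(r) = -5 + r**2 (W(r) = -7 + (r*r + 2) = -7 + (r**2 + 2) = -7 + (2 + r**2) = -5 + r**2)
m(A, X) = X*(-4 + A) (m(A, X) = (-4 + A)*X = X*(-4 + A))
h(l) = 1/(-5 + l**2 + l*(-4 + l)) (h(l) = 1/(l*(-4 + l) + (-5 + l**2)) = 1/(-5 + l**2 + l*(-4 + l)))
(33842 + 31747)/(h(-171) + 3543) = (33842 + 31747)/(1/(-5 + (-171)**2 - 171*(-4 - 171)) + 3543) = 65589/(1/(-5 + 29241 - 171*(-175)) + 3543) = 65589/(1/(-5 + 29241 + 29925) + 3543) = 65589/(1/59161 + 3543) = 65589/(209607424/59161) = 65589*(59161/209607424) = 3880310829/209607424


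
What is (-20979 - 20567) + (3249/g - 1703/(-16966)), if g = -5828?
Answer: -2054012135229/49438924 ≈ -41546.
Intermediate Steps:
(-20979 - 20567) + (3249/g - 1703/(-16966)) = (-20979 - 20567) + (3249/(-5828) - 1703/(-16966)) = -41546 + (3249*(-1/5828) - 1703*(-1/16966)) = -41546 + (-3249/5828 + 1703/16966) = -41546 - 22598725/49438924 = -2054012135229/49438924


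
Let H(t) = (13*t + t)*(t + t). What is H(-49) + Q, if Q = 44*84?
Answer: 70924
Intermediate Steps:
H(t) = 28*t² (H(t) = (14*t)*(2*t) = 28*t²)
Q = 3696
H(-49) + Q = 28*(-49)² + 3696 = 28*2401 + 3696 = 67228 + 3696 = 70924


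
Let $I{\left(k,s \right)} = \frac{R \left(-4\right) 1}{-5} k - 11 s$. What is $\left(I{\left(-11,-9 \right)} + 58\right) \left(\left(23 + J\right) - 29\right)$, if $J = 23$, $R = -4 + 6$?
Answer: $\frac{11849}{5} \approx 2369.8$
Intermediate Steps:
$R = 2$
$I{\left(k,s \right)} = - 11 s + \frac{8 k}{5}$ ($I{\left(k,s \right)} = \frac{2 \left(-4\right) 1}{-5} k - 11 s = \left(-8\right) 1 \left(- \frac{1}{5}\right) k - 11 s = \left(-8\right) \left(- \frac{1}{5}\right) k - 11 s = \frac{8 k}{5} - 11 s = - 11 s + \frac{8 k}{5}$)
$\left(I{\left(-11,-9 \right)} + 58\right) \left(\left(23 + J\right) - 29\right) = \left(\left(\left(-11\right) \left(-9\right) + \frac{8}{5} \left(-11\right)\right) + 58\right) \left(\left(23 + 23\right) - 29\right) = \left(\left(99 - \frac{88}{5}\right) + 58\right) \left(46 - 29\right) = \left(\frac{407}{5} + 58\right) 17 = \frac{697}{5} \cdot 17 = \frac{11849}{5}$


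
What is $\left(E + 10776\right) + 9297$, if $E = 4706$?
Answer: $24779$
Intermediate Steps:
$\left(E + 10776\right) + 9297 = \left(4706 + 10776\right) + 9297 = 15482 + 9297 = 24779$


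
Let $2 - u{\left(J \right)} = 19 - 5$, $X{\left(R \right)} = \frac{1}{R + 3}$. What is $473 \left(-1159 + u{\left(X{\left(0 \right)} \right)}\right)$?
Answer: $-553883$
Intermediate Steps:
$X{\left(R \right)} = \frac{1}{3 + R}$
$u{\left(J \right)} = -12$ ($u{\left(J \right)} = 2 - \left(19 - 5\right) = 2 - 14 = -12$)
$473 \left(-1159 + u{\left(X{\left(0 \right)} \right)}\right) = 473 \left(-1159 - 12\right) = 473 \left(-1171\right) = -553883$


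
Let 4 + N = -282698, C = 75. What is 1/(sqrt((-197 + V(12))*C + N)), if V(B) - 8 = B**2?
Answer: -I*sqrt(286077)/286077 ≈ -0.0018696*I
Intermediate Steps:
V(B) = 8 + B**2
N = -282702 (N = -4 - 282698 = -282702)
1/(sqrt((-197 + V(12))*C + N)) = 1/(sqrt((-197 + (8 + 12**2))*75 - 282702)) = 1/(sqrt((-197 + (8 + 144))*75 - 282702)) = 1/(sqrt((-197 + 152)*75 - 282702)) = 1/(sqrt(-45*75 - 282702)) = 1/(sqrt(-3375 - 282702)) = 1/(sqrt(-286077)) = 1/(I*sqrt(286077)) = -I*sqrt(286077)/286077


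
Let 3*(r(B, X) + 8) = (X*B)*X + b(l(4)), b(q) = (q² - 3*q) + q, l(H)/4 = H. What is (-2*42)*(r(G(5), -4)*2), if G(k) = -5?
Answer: -6720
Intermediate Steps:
l(H) = 4*H
b(q) = q² - 2*q
r(B, X) = 200/3 + B*X²/3 (r(B, X) = -8 + ((X*B)*X + (4*4)*(-2 + 4*4))/3 = -8 + ((B*X)*X + 16*(-2 + 16))/3 = -8 + (B*X² + 16*14)/3 = -8 + (B*X² + 224)/3 = -8 + (224 + B*X²)/3 = -8 + (224/3 + B*X²/3) = 200/3 + B*X²/3)
(-2*42)*(r(G(5), -4)*2) = (-2*42)*((200/3 + (⅓)*(-5)*(-4)²)*2) = -84*(200/3 + (⅓)*(-5)*16)*2 = -84*(200/3 - 80/3)*2 = -3360*2 = -84*80 = -6720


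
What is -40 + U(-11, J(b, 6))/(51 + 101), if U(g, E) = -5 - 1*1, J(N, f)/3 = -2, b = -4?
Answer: -3043/76 ≈ -40.039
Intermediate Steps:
J(N, f) = -6 (J(N, f) = 3*(-2) = -6)
U(g, E) = -6 (U(g, E) = -5 - 1 = -6)
-40 + U(-11, J(b, 6))/(51 + 101) = -40 - 6/(51 + 101) = -40 - 6/152 = -40 + (1/152)*(-6) = -40 - 3/76 = -3043/76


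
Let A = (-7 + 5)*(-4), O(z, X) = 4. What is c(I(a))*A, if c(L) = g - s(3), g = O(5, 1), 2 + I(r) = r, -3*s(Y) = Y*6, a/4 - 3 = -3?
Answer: 80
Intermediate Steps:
a = 0 (a = 12 + 4*(-3) = 12 - 12 = 0)
s(Y) = -2*Y (s(Y) = -Y*6/3 = -2*Y)
I(r) = -2 + r
g = 4
A = 8 (A = -2*(-4) = 8)
c(L) = 10 (c(L) = 4 - (-2)*3 = 4 - 1*(-6) = 4 + 6 = 10)
c(I(a))*A = 10*8 = 80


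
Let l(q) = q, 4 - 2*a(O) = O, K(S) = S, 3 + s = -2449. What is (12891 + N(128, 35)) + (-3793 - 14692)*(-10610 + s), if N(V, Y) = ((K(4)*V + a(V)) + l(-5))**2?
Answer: 241661986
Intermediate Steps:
s = -2452 (s = -3 - 2449 = -2452)
a(O) = 2 - O/2
N(V, Y) = (-3 + 7*V/2)**2 (N(V, Y) = ((4*V + (2 - V/2)) - 5)**2 = ((2 + 7*V/2) - 5)**2 = (-3 + 7*V/2)**2)
(12891 + N(128, 35)) + (-3793 - 14692)*(-10610 + s) = (12891 + (6 - 7*128)**2/4) + (-3793 - 14692)*(-10610 - 2452) = (12891 + (6 - 896)**2/4) - 18485*(-13062) = (12891 + (1/4)*(-890)**2) + 241451070 = (12891 + (1/4)*792100) + 241451070 = (12891 + 198025) + 241451070 = 210916 + 241451070 = 241661986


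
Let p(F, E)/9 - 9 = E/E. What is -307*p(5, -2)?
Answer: -27630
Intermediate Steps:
p(F, E) = 90 (p(F, E) = 81 + 9*(E/E) = 81 + 9*1 = 81 + 9 = 90)
-307*p(5, -2) = -307*90 = -27630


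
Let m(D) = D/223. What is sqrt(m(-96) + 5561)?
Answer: sqrt(276521561)/223 ≈ 74.569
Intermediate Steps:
m(D) = D/223 (m(D) = D*(1/223) = D/223)
sqrt(m(-96) + 5561) = sqrt((1/223)*(-96) + 5561) = sqrt(-96/223 + 5561) = sqrt(1240007/223) = sqrt(276521561)/223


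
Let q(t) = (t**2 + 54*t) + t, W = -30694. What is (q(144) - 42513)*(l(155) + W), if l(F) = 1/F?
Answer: 2126633343/5 ≈ 4.2533e+8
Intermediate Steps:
q(t) = t**2 + 55*t
(q(144) - 42513)*(l(155) + W) = (144*(55 + 144) - 42513)*(1/155 - 30694) = (144*199 - 42513)*(1/155 - 30694) = (28656 - 42513)*(-4757569/155) = -13857*(-4757569/155) = 2126633343/5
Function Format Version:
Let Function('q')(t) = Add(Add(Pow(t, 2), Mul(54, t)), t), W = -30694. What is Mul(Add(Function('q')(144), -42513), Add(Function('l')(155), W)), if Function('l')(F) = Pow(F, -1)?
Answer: Rational(2126633343, 5) ≈ 4.2533e+8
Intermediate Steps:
Function('q')(t) = Add(Pow(t, 2), Mul(55, t))
Mul(Add(Function('q')(144), -42513), Add(Function('l')(155), W)) = Mul(Add(Mul(144, Add(55, 144)), -42513), Add(Pow(155, -1), -30694)) = Mul(Add(Mul(144, 199), -42513), Add(Rational(1, 155), -30694)) = Mul(Add(28656, -42513), Rational(-4757569, 155)) = Mul(-13857, Rational(-4757569, 155)) = Rational(2126633343, 5)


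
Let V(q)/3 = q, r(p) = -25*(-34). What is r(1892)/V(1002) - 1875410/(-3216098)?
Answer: 2092791440/2416897647 ≈ 0.86590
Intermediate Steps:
r(p) = 850
V(q) = 3*q
r(1892)/V(1002) - 1875410/(-3216098) = 850/((3*1002)) - 1875410/(-3216098) = 850/3006 - 1875410*(-1/3216098) = 850*(1/3006) + 937705/1608049 = 425/1503 + 937705/1608049 = 2092791440/2416897647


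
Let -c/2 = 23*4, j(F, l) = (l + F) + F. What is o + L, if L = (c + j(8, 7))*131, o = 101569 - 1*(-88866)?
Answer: 169344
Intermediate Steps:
j(F, l) = l + 2*F (j(F, l) = (F + l) + F = l + 2*F)
o = 190435 (o = 101569 + 88866 = 190435)
c = -184 (c = -46*4 = -2*92 = -184)
L = -21091 (L = (-184 + (7 + 2*8))*131 = (-184 + (7 + 16))*131 = (-184 + 23)*131 = -161*131 = -21091)
o + L = 190435 - 21091 = 169344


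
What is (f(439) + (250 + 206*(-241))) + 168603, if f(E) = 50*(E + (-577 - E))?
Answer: 90357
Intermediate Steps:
f(E) = -28850 (f(E) = 50*(-577) = -28850)
(f(439) + (250 + 206*(-241))) + 168603 = (-28850 + (250 + 206*(-241))) + 168603 = (-28850 + (250 - 49646)) + 168603 = (-28850 - 49396) + 168603 = -78246 + 168603 = 90357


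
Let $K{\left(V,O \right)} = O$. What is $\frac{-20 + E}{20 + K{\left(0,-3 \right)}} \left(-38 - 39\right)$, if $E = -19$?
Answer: $\frac{3003}{17} \approx 176.65$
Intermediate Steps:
$\frac{-20 + E}{20 + K{\left(0,-3 \right)}} \left(-38 - 39\right) = \frac{-20 - 19}{20 - 3} \left(-38 - 39\right) = - \frac{39}{17} \left(-77\right) = \left(-39\right) \frac{1}{17} \left(-77\right) = \left(- \frac{39}{17}\right) \left(-77\right) = \frac{3003}{17}$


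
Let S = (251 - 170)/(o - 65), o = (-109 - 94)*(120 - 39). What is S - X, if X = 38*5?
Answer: -3136601/16508 ≈ -190.00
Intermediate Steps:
o = -16443 (o = -203*81 = -16443)
X = 190
S = -81/16508 (S = (251 - 170)/(-16443 - 65) = 81/(-16508) = 81*(-1/16508) = -81/16508 ≈ -0.0049067)
S - X = -81/16508 - 1*190 = -81/16508 - 190 = -3136601/16508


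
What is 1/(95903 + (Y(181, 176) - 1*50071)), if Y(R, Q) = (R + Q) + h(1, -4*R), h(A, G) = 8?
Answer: 1/46197 ≈ 2.1646e-5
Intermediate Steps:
Y(R, Q) = 8 + Q + R (Y(R, Q) = (R + Q) + 8 = (Q + R) + 8 = 8 + Q + R)
1/(95903 + (Y(181, 176) - 1*50071)) = 1/(95903 + ((8 + 176 + 181) - 1*50071)) = 1/(95903 + (365 - 50071)) = 1/(95903 - 49706) = 1/46197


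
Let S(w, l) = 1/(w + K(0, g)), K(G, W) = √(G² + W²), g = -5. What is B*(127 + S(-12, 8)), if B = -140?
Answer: -17760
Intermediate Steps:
S(w, l) = 1/(5 + w) (S(w, l) = 1/(w + √(0² + (-5)²)) = 1/(w + √(0 + 25)) = 1/(w + √25) = 1/(w + 5) = 1/(5 + w))
B*(127 + S(-12, 8)) = -140*(127 + 1/(5 - 12)) = -140*(127 + 1/(-7)) = -140*(127 - ⅐) = -140*888/7 = -17760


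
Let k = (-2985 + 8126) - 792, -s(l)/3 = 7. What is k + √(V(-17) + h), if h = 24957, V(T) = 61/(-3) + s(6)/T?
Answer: 4349 + √64863483/51 ≈ 4506.9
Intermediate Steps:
s(l) = -21 (s(l) = -3*7 = -21)
V(T) = -61/3 - 21/T (V(T) = 61/(-3) - 21/T = 61*(-⅓) - 21/T = -61/3 - 21/T)
k = 4349 (k = 5141 - 792 = 4349)
k + √(V(-17) + h) = 4349 + √((-61/3 - 21/(-17)) + 24957) = 4349 + √((-61/3 - 21*(-1/17)) + 24957) = 4349 + √((-61/3 + 21/17) + 24957) = 4349 + √(-974/51 + 24957) = 4349 + √(1271833/51) = 4349 + √64863483/51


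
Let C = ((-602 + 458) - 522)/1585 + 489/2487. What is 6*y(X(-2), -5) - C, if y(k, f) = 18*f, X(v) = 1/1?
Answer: -709247341/1313965 ≈ -539.78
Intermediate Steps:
X(v) = 1
C = -293759/1313965 (C = (-144 - 522)*(1/1585) + 489*(1/2487) = -666*1/1585 + 163/829 = -666/1585 + 163/829 = -293759/1313965 ≈ -0.22357)
6*y(X(-2), -5) - C = 6*(18*(-5)) - 1*(-293759/1313965) = 6*(-90) + 293759/1313965 = -540 + 293759/1313965 = -709247341/1313965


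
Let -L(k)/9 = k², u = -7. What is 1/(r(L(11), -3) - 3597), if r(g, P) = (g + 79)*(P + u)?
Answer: 1/6503 ≈ 0.00015378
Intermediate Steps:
L(k) = -9*k²
r(g, P) = (-7 + P)*(79 + g) (r(g, P) = (g + 79)*(P - 7) = (79 + g)*(-7 + P) = (-7 + P)*(79 + g))
1/(r(L(11), -3) - 3597) = 1/((-553 - (-63)*11² + 79*(-3) - (-27)*11²) - 3597) = 1/((-553 - (-63)*121 - 237 - (-27)*121) - 3597) = 1/((-553 - 7*(-1089) - 237 - 3*(-1089)) - 3597) = 1/((-553 + 7623 - 237 + 3267) - 3597) = 1/(10100 - 3597) = 1/6503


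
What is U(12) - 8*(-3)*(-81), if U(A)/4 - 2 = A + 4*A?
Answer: -1696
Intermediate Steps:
U(A) = 8 + 20*A (U(A) = 8 + 4*(A + 4*A) = 8 + 4*(5*A) = 8 + 20*A)
U(12) - 8*(-3)*(-81) = (8 + 20*12) - 8*(-3)*(-81) = (8 + 240) + 24*(-81) = 248 - 1944 = -1696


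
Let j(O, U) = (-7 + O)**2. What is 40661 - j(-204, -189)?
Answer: -3860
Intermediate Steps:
40661 - j(-204, -189) = 40661 - (-7 - 204)**2 = 40661 - 1*(-211)**2 = 40661 - 1*44521 = 40661 - 44521 = -3860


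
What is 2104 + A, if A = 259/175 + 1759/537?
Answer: 28310044/13425 ≈ 2108.8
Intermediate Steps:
A = 63844/13425 (A = 259*(1/175) + 1759*(1/537) = 37/25 + 1759/537 = 63844/13425 ≈ 4.7556)
2104 + A = 2104 + 63844/13425 = 28310044/13425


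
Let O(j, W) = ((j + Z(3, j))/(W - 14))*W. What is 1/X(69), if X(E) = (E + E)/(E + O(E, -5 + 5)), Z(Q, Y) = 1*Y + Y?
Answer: ½ ≈ 0.50000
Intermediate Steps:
Z(Q, Y) = 2*Y (Z(Q, Y) = Y + Y = 2*Y)
O(j, W) = 3*W*j/(-14 + W) (O(j, W) = ((j + 2*j)/(W - 14))*W = ((3*j)/(-14 + W))*W = (3*j/(-14 + W))*W = 3*W*j/(-14 + W))
X(E) = 2 (X(E) = (E + E)/(E + 3*(-5 + 5)*E/(-14 + (-5 + 5))) = (2*E)/(E + 3*0*E/(-14 + 0)) = (2*E)/(E + 3*0*E/(-14)) = (2*E)/(E + 3*0*E*(-1/14)) = (2*E)/(E + 0) = (2*E)/E = 2)
1/X(69) = 1/2 = ½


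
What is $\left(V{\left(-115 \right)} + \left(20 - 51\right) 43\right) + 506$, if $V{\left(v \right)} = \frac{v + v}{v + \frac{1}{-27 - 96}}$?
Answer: $- \frac{5835226}{7073} \approx -825.0$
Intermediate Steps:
$V{\left(v \right)} = \frac{2 v}{- \frac{1}{123} + v}$ ($V{\left(v \right)} = \frac{2 v}{v + \frac{1}{-123}} = \frac{2 v}{v - \frac{1}{123}} = \frac{2 v}{- \frac{1}{123} + v}$)
$\left(V{\left(-115 \right)} + \left(20 - 51\right) 43\right) + 506 = \left(246 \left(-115\right) \frac{1}{-1 + 123 \left(-115\right)} + \left(20 - 51\right) 43\right) + 506 = \left(246 \left(-115\right) \frac{1}{-1 - 14145} - 1333\right) + 506 = \left(246 \left(-115\right) \frac{1}{-14146} - 1333\right) + 506 = \left(246 \left(-115\right) \left(- \frac{1}{14146}\right) - 1333\right) + 506 = \left(\frac{14145}{7073} - 1333\right) + 506 = - \frac{9414164}{7073} + 506 = - \frac{5835226}{7073}$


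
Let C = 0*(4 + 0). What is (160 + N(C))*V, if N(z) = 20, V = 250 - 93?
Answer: 28260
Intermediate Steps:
V = 157
C = 0 (C = 0*4 = 0)
(160 + N(C))*V = (160 + 20)*157 = 180*157 = 28260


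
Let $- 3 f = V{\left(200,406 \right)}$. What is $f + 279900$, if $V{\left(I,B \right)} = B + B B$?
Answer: $\frac{674458}{3} \approx 2.2482 \cdot 10^{5}$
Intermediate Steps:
$V{\left(I,B \right)} = B + B^{2}$
$f = - \frac{165242}{3}$ ($f = - \frac{406 \left(1 + 406\right)}{3} = - \frac{406 \cdot 407}{3} = \left(- \frac{1}{3}\right) 165242 = - \frac{165242}{3} \approx -55081.0$)
$f + 279900 = - \frac{165242}{3} + 279900 = \frac{674458}{3}$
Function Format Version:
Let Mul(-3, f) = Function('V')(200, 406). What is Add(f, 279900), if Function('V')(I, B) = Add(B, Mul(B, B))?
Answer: Rational(674458, 3) ≈ 2.2482e+5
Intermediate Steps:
Function('V')(I, B) = Add(B, Pow(B, 2))
f = Rational(-165242, 3) (f = Mul(Rational(-1, 3), Mul(406, Add(1, 406))) = Mul(Rational(-1, 3), Mul(406, 407)) = Mul(Rational(-1, 3), 165242) = Rational(-165242, 3) ≈ -55081.)
Add(f, 279900) = Add(Rational(-165242, 3), 279900) = Rational(674458, 3)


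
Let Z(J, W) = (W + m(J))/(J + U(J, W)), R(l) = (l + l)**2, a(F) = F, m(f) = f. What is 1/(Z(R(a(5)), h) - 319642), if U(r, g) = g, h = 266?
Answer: -1/319641 ≈ -3.1285e-6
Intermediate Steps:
R(l) = 4*l**2 (R(l) = (2*l)**2 = 4*l**2)
Z(J, W) = 1 (Z(J, W) = (W + J)/(J + W) = (J + W)/(J + W) = 1)
1/(Z(R(a(5)), h) - 319642) = 1/(1 - 319642) = 1/(-319641) = -1/319641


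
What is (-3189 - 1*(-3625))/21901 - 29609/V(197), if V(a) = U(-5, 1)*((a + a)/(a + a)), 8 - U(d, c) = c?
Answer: -648463657/153307 ≈ -4229.8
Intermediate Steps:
U(d, c) = 8 - c
V(a) = 7 (V(a) = (8 - 1*1)*((a + a)/(a + a)) = (8 - 1)*((2*a)/((2*a))) = 7*((2*a)*(1/(2*a))) = 7*1 = 7)
(-3189 - 1*(-3625))/21901 - 29609/V(197) = (-3189 - 1*(-3625))/21901 - 29609/7 = (-3189 + 3625)*(1/21901) - 29609*⅐ = 436*(1/21901) - 29609/7 = 436/21901 - 29609/7 = -648463657/153307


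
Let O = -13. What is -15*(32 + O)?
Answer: -285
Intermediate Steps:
-15*(32 + O) = -15*(32 - 13) = -15*19 = -285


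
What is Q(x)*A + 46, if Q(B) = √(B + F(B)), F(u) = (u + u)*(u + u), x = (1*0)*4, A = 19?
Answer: 46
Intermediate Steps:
x = 0 (x = 0*4 = 0)
F(u) = 4*u² (F(u) = (2*u)*(2*u) = 4*u²)
Q(B) = √(B + 4*B²)
Q(x)*A + 46 = √(0*(1 + 4*0))*19 + 46 = √(0*(1 + 0))*19 + 46 = √(0*1)*19 + 46 = √0*19 + 46 = 0*19 + 46 = 0 + 46 = 46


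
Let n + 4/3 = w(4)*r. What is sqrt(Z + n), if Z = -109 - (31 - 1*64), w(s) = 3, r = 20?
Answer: 2*I*sqrt(39)/3 ≈ 4.1633*I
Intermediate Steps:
Z = -76 (Z = -109 - (31 - 64) = -109 - 1*(-33) = -109 + 33 = -76)
n = 176/3 (n = -4/3 + 3*20 = -4/3 + 60 = 176/3 ≈ 58.667)
sqrt(Z + n) = sqrt(-76 + 176/3) = sqrt(-52/3) = 2*I*sqrt(39)/3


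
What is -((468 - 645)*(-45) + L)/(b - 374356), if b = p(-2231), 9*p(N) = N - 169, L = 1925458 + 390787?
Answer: 3486315/561934 ≈ 6.2041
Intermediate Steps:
L = 2316245
p(N) = -169/9 + N/9 (p(N) = (N - 169)/9 = (-169 + N)/9 = -169/9 + N/9)
b = -800/3 (b = -169/9 + (1/9)*(-2231) = -169/9 - 2231/9 = -800/3 ≈ -266.67)
-((468 - 645)*(-45) + L)/(b - 374356) = -((468 - 645)*(-45) + 2316245)/(-800/3 - 374356) = -(-177*(-45) + 2316245)/(-1123868/3) = -(7965 + 2316245)*(-3)/1123868 = -2324210*(-3)/1123868 = -1*(-3486315/561934) = 3486315/561934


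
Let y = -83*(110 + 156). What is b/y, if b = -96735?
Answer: 96735/22078 ≈ 4.3815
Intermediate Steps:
y = -22078 (y = -83*266 = -22078)
b/y = -96735/(-22078) = -96735*(-1/22078) = 96735/22078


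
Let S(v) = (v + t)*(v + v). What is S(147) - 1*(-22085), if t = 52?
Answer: 80591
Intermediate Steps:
S(v) = 2*v*(52 + v) (S(v) = (v + 52)*(v + v) = (52 + v)*(2*v) = 2*v*(52 + v))
S(147) - 1*(-22085) = 2*147*(52 + 147) - 1*(-22085) = 2*147*199 + 22085 = 58506 + 22085 = 80591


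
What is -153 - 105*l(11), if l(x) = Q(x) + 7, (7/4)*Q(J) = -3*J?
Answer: 1092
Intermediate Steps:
Q(J) = -12*J/7 (Q(J) = 4*(-3*J)/7 = -12*J/7)
l(x) = 7 - 12*x/7 (l(x) = -12*x/7 + 7 = 7 - 12*x/7)
-153 - 105*l(11) = -153 - 105*(7 - 12/7*11) = -153 - 105*(7 - 132/7) = -153 - 105*(-83/7) = -153 + 1245 = 1092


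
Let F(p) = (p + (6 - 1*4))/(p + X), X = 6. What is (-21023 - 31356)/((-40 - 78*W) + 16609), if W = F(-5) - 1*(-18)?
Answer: -52379/15399 ≈ -3.4015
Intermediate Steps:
F(p) = (2 + p)/(6 + p) (F(p) = (p + (6 - 1*4))/(p + 6) = (p + (6 - 4))/(6 + p) = (p + 2)/(6 + p) = (2 + p)/(6 + p))
W = 15 (W = (2 - 5)/(6 - 5) - 1*(-18) = -3/1 + 18 = 1*(-3) + 18 = -3 + 18 = 15)
(-21023 - 31356)/((-40 - 78*W) + 16609) = (-21023 - 31356)/((-40 - 78*15) + 16609) = -52379/((-40 - 1170) + 16609) = -52379/(-1210 + 16609) = -52379/15399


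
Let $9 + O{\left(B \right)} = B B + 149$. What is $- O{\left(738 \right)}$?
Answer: $-544784$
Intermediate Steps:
$O{\left(B \right)} = 140 + B^{2}$ ($O{\left(B \right)} = -9 + \left(B B + 149\right) = -9 + \left(B^{2} + 149\right) = -9 + \left(149 + B^{2}\right) = 140 + B^{2}$)
$- O{\left(738 \right)} = - (140 + 738^{2}) = - (140 + 544644) = \left(-1\right) 544784 = -544784$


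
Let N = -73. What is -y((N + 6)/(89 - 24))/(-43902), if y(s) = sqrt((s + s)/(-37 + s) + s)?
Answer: I*sqrt(1575808845)/1763543340 ≈ 2.2509e-5*I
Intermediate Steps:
y(s) = sqrt(s + 2*s/(-37 + s)) (y(s) = sqrt((2*s)/(-37 + s) + s) = sqrt(2*s/(-37 + s) + s) = sqrt(s + 2*s/(-37 + s)))
-y((N + 6)/(89 - 24))/(-43902) = -sqrt(((-73 + 6)/(89 - 24))*(-35 + (-73 + 6)/(89 - 24))/(-37 + (-73 + 6)/(89 - 24)))/(-43902) = -sqrt((-67/65)*(-35 - 67/65)/(-37 - 67/65))*(-1)/43902 = -sqrt((-67*1/65)*(-35 - 67*1/65)/(-37 - 67*1/65))*(-1)/43902 = -sqrt(-67*(-35 - 67/65)/(65*(-37 - 67/65)))*(-1)/43902 = -sqrt(-67/65*(-2342/65)/(-2472/65))*(-1)/43902 = -sqrt(-67/65*(-65/2472)*(-2342/65))*(-1)/43902 = -sqrt(-78457/80340)*(-1)/43902 = -I*sqrt(1575808845)/40170*(-1)/43902 = -(-1)*I*sqrt(1575808845)/1763543340 = I*sqrt(1575808845)/1763543340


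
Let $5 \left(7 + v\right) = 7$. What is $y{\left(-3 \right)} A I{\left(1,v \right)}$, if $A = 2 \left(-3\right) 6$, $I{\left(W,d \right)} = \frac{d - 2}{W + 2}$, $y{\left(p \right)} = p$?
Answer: $- \frac{1368}{5} \approx -273.6$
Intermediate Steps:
$v = - \frac{28}{5}$ ($v = -7 + \frac{1}{5} \cdot 7 = -7 + \frac{7}{5} = - \frac{28}{5} \approx -5.6$)
$I{\left(W,d \right)} = \frac{-2 + d}{2 + W}$
$A = -36$ ($A = \left(-6\right) 6 = -36$)
$y{\left(-3 \right)} A I{\left(1,v \right)} = \left(-3\right) \left(-36\right) \frac{-2 - \frac{28}{5}}{2 + 1} = 108 \cdot \frac{1}{3} \left(- \frac{38}{5}\right) = 108 \left(- \frac{38}{15}\right) = - \frac{1368}{5}$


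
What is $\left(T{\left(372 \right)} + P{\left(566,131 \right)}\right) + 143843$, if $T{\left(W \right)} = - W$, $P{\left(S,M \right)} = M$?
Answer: $143602$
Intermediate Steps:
$\left(T{\left(372 \right)} + P{\left(566,131 \right)}\right) + 143843 = \left(\left(-1\right) 372 + 131\right) + 143843 = \left(-372 + 131\right) + 143843 = -241 + 143843 = 143602$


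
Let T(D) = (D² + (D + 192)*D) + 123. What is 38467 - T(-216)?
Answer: -13496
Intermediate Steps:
T(D) = 123 + D² + D*(192 + D) (T(D) = (D² + (192 + D)*D) + 123 = (D² + D*(192 + D)) + 123 = 123 + D² + D*(192 + D))
38467 - T(-216) = 38467 - (123 + 2*(-216)² + 192*(-216)) = 38467 - (123 + 2*46656 - 41472) = 38467 - (123 + 93312 - 41472) = 38467 - 1*51963 = 38467 - 51963 = -13496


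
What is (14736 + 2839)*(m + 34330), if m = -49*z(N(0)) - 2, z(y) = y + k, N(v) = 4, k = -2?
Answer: 601592250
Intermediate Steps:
z(y) = -2 + y (z(y) = y - 2 = -2 + y)
m = -100 (m = -49*(-2 + 4) - 2 = -49*2 - 2 = -98 - 2 = -100)
(14736 + 2839)*(m + 34330) = (14736 + 2839)*(-100 + 34330) = 17575*34230 = 601592250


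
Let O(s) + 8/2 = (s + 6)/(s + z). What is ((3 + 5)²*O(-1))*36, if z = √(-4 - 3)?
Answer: -10656 - 1440*I*√7 ≈ -10656.0 - 3809.9*I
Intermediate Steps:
z = I*√7 (z = √(-7) = I*√7 ≈ 2.6458*I)
O(s) = -4 + (6 + s)/(s + I*√7) (O(s) = -4 + (s + 6)/(s + I*√7) = -4 + (6 + s)/(s + I*√7))
((3 + 5)²*O(-1))*36 = ((3 + 5)²*((6 - 3*(-1) - 4*I*√7)/(-1 + I*√7)))*36 = (8²*((6 + 3 - 4*I*√7)/(-1 + I*√7)))*36 = (64*((9 - 4*I*√7)/(-1 + I*√7)))*36 = (64*(9 - 4*I*√7)/(-1 + I*√7))*36 = 2304*(9 - 4*I*√7)/(-1 + I*√7)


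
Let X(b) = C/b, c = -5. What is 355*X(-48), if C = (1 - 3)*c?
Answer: -1775/24 ≈ -73.958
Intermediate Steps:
C = 10 (C = (1 - 3)*(-5) = -2*(-5) = 10)
X(b) = 10/b
355*X(-48) = 355*(10/(-48)) = 355*(10*(-1/48)) = 355*(-5/24) = -1775/24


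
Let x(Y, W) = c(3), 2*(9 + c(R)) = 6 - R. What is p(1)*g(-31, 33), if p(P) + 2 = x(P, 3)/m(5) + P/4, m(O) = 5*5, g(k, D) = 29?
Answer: -1189/20 ≈ -59.450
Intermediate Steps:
c(R) = -6 - R/2 (c(R) = -9 + (6 - R)/2 = -9 + (3 - R/2) = -6 - R/2)
x(Y, W) = -15/2 (x(Y, W) = -6 - ½*3 = -6 - 3/2 = -15/2)
m(O) = 25
p(P) = -23/10 + P/4 (p(P) = -2 + (-15/2/25 + P/4) = -2 + (-15/2*1/25 + P*(¼)) = -2 + (-3/10 + P/4) = -23/10 + P/4)
p(1)*g(-31, 33) = (-23/10 + (¼)*1)*29 = (-23/10 + ¼)*29 = -41/20*29 = -1189/20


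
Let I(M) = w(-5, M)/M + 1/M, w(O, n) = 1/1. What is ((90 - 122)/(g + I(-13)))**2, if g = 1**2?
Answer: 173056/121 ≈ 1430.2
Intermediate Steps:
w(O, n) = 1
I(M) = 2/M (I(M) = 1/M + 1/M = 2/M)
g = 1
((90 - 122)/(g + I(-13)))**2 = ((90 - 122)/(1 + 2/(-13)))**2 = (-32/(1 + 2*(-1/13)))**2 = (-32/(1 - 2/13))**2 = (-32/11/13)**2 = (-32*13/11)**2 = (-416/11)**2 = 173056/121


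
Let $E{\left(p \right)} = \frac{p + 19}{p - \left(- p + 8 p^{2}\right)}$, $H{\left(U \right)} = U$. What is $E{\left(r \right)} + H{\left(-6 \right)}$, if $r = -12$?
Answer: $- \frac{1009}{168} \approx -6.006$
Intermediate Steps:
$E{\left(p \right)} = \frac{19 + p}{- 8 p^{2} + 2 p}$ ($E{\left(p \right)} = \frac{19 + p}{p - \left(- p + 8 p^{2}\right)} = \frac{19 + p}{- 8 p^{2} + 2 p}$)
$E{\left(r \right)} + H{\left(-6 \right)} = \frac{-19 - -12}{2 \left(-12\right) \left(-1 + 4 \left(-12\right)\right)} - 6 = \frac{1}{2} \left(- \frac{1}{12}\right) \frac{1}{-1 - 48} \left(-19 + 12\right) - 6 = \frac{1}{2} \left(- \frac{1}{12}\right) \frac{1}{-49} \left(-7\right) - 6 = \frac{1}{2} \left(- \frac{1}{12}\right) \left(- \frac{1}{49}\right) \left(-7\right) - 6 = - \frac{1}{168} - 6 = - \frac{1009}{168}$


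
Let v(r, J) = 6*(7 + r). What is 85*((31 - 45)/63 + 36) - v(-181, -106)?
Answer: 36766/9 ≈ 4085.1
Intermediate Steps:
v(r, J) = 42 + 6*r
85*((31 - 45)/63 + 36) - v(-181, -106) = 85*((31 - 45)/63 + 36) - (42 + 6*(-181)) = 85*(-14*1/63 + 36) - (42 - 1086) = 85*(-2/9 + 36) - 1*(-1044) = 85*(322/9) + 1044 = 27370/9 + 1044 = 36766/9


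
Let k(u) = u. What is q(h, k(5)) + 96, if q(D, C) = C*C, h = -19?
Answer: 121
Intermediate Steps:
q(D, C) = C²
q(h, k(5)) + 96 = 5² + 96 = 25 + 96 = 121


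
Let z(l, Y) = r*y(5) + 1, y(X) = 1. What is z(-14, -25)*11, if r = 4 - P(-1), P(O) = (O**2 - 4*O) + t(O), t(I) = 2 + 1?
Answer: -33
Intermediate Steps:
t(I) = 3
P(O) = 3 + O**2 - 4*O (P(O) = (O**2 - 4*O) + 3 = 3 + O**2 - 4*O)
r = -4 (r = 4 - (3 + (-1)**2 - 4*(-1)) = 4 - (3 + 1 + 4) = 4 - 1*8 = 4 - 8 = -4)
z(l, Y) = -3 (z(l, Y) = -4*1 + 1 = -4 + 1 = -3)
z(-14, -25)*11 = -3*11 = -33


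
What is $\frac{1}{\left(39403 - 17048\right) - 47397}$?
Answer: $- \frac{1}{25042} \approx -3.9933 \cdot 10^{-5}$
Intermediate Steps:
$\frac{1}{\left(39403 - 17048\right) - 47397} = \frac{1}{22355 - 47397} = \frac{1}{-25042} = - \frac{1}{25042}$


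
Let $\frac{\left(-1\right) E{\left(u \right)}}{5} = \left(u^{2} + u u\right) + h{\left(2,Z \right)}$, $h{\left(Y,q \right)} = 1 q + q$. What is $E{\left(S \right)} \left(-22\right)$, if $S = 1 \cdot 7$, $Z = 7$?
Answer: $12320$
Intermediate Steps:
$S = 7$
$h{\left(Y,q \right)} = 2 q$ ($h{\left(Y,q \right)} = q + q = 2 q$)
$E{\left(u \right)} = -70 - 10 u^{2}$ ($E{\left(u \right)} = - 5 \left(\left(u^{2} + u u\right) + 2 \cdot 7\right) = - 5 \left(\left(u^{2} + u^{2}\right) + 14\right) = - 5 \left(2 u^{2} + 14\right) = - 5 \left(14 + 2 u^{2}\right) = -70 - 10 u^{2}$)
$E{\left(S \right)} \left(-22\right) = \left(-70 - 10 \cdot 7^{2}\right) \left(-22\right) = \left(-70 - 490\right) \left(-22\right) = \left(-560\right) \left(-22\right) = 12320$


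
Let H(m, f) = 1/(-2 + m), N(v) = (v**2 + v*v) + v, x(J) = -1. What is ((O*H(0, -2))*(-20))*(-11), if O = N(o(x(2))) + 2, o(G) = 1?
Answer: -550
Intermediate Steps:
N(v) = v + 2*v**2 (N(v) = (v**2 + v**2) + v = 2*v**2 + v = v + 2*v**2)
O = 5 (O = 1*(1 + 2*1) + 2 = 1*(1 + 2) + 2 = 1*3 + 2 = 3 + 2 = 5)
((O*H(0, -2))*(-20))*(-11) = ((5/(-2 + 0))*(-20))*(-11) = ((5/(-2))*(-20))*(-11) = ((5*(-1/2))*(-20))*(-11) = -5/2*(-20)*(-11) = 50*(-11) = -550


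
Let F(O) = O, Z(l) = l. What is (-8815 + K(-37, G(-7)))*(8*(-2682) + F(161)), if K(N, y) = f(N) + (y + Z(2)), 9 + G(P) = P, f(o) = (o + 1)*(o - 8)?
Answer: 153515655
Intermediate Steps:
f(o) = (1 + o)*(-8 + o)
G(P) = -9 + P
K(N, y) = -6 + y + N² - 7*N (K(N, y) = (-8 + N² - 7*N) + (y + 2) = (-8 + N² - 7*N) + (2 + y) = -6 + y + N² - 7*N)
(-8815 + K(-37, G(-7)))*(8*(-2682) + F(161)) = (-8815 + (-6 + (-9 - 7) + (-37)² - 7*(-37)))*(8*(-2682) + 161) = (-8815 + (-6 - 16 + 1369 + 259))*(-21456 + 161) = (-8815 + 1606)*(-21295) = -7209*(-21295) = 153515655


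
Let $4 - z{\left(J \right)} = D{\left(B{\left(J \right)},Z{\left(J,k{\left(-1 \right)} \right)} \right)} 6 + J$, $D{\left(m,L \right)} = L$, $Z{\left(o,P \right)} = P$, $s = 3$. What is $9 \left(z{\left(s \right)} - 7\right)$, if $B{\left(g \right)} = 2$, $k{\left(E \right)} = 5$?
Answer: $-324$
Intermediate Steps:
$z{\left(J \right)} = -26 - J$ ($z{\left(J \right)} = 4 - \left(5 \cdot 6 + J\right) = 4 - \left(30 + J\right) = -26 - J$)
$9 \left(z{\left(s \right)} - 7\right) = 9 \left(\left(-26 - 3\right) - 7\right) = 9 \left(-29 - 7\right) = 9 \left(-36\right) = -324$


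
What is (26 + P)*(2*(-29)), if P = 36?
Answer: -3596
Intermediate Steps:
(26 + P)*(2*(-29)) = (26 + 36)*(2*(-29)) = 62*(-58) = -3596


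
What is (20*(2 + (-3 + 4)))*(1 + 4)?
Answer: 300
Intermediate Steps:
(20*(2 + (-3 + 4)))*(1 + 4) = (20*(2 + 1))*5 = (20*3)*5 = 60*5 = 300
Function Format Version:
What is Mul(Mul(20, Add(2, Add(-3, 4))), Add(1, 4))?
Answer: 300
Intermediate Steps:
Mul(Mul(20, Add(2, Add(-3, 4))), Add(1, 4)) = Mul(Mul(20, Add(2, 1)), 5) = Mul(Mul(20, 3), 5) = Mul(60, 5) = 300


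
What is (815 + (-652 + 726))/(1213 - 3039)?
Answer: -889/1826 ≈ -0.48686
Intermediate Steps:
(815 + (-652 + 726))/(1213 - 3039) = (815 + 74)/(-1826) = 889*(-1/1826) = -889/1826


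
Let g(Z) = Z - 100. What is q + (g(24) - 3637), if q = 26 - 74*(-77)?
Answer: 2011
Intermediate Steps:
q = 5724 (q = 26 + 5698 = 5724)
g(Z) = -100 + Z
q + (g(24) - 3637) = 5724 + ((-100 + 24) - 3637) = 5724 + (-76 - 3637) = 5724 - 3713 = 2011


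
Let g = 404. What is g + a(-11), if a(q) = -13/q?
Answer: 4457/11 ≈ 405.18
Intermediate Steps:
g + a(-11) = 404 - 13/(-11) = 404 - 13*(-1/11) = 404 + 13/11 = 4457/11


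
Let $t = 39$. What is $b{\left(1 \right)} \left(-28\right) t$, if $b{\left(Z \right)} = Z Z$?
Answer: $-1092$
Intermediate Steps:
$b{\left(Z \right)} = Z^{2}$
$b{\left(1 \right)} \left(-28\right) t = 1^{2} \left(-28\right) 39 = 1 \left(-28\right) 39 = \left(-28\right) 39 = -1092$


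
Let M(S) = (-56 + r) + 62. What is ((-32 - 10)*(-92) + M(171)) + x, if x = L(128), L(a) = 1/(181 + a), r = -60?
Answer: 1177291/309 ≈ 3810.0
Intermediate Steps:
x = 1/309 (x = 1/(181 + 128) = 1/309 ≈ 0.0032362)
M(S) = -54 (M(S) = (-56 - 60) + 62 = -116 + 62 = -54)
((-32 - 10)*(-92) + M(171)) + x = ((-32 - 10)*(-92) - 54) + 1/309 = (-42*(-92) - 54) + 1/309 = (3864 - 54) + 1/309 = 3810 + 1/309 = 1177291/309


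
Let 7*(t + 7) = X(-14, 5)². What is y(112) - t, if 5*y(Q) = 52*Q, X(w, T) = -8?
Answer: 40693/35 ≈ 1162.7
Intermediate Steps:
y(Q) = 52*Q/5 (y(Q) = (52*Q)/5 = 52*Q/5)
t = 15/7 (t = -7 + (⅐)*(-8)² = -7 + (⅐)*64 = -7 + 64/7 = 15/7 ≈ 2.1429)
y(112) - t = (52/5)*112 - 1*15/7 = 5824/5 - 15/7 = 40693/35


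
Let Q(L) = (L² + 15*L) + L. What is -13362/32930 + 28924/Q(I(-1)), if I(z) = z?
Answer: -19053355/9879 ≈ -1928.7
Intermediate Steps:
Q(L) = L² + 16*L
-13362/32930 + 28924/Q(I(-1)) = -13362/32930 + 28924/((-(16 - 1))) = -13362*1/32930 + 28924/((-1*15)) = -6681/16465 + 28924/(-15) = -6681/16465 + 28924*(-1/15) = -6681/16465 - 28924/15 = -19053355/9879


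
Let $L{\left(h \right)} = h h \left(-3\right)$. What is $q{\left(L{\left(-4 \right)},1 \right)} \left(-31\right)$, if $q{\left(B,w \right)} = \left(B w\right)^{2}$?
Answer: $-71424$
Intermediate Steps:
$L{\left(h \right)} = - 3 h^{2}$ ($L{\left(h \right)} = h^{2} \left(-3\right) = - 3 h^{2}$)
$q{\left(B,w \right)} = B^{2} w^{2}$
$q{\left(L{\left(-4 \right)},1 \right)} \left(-31\right) = \left(- 3 \left(-4\right)^{2}\right)^{2} \cdot 1^{2} \left(-31\right) = \left(\left(-3\right) 16\right)^{2} \cdot 1 \left(-31\right) = \left(-48\right)^{2} \cdot 1 \left(-31\right) = 2304 \cdot 1 \left(-31\right) = 2304 \left(-31\right) = -71424$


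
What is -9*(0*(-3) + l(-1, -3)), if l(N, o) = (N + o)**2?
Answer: -144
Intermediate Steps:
-9*(0*(-3) + l(-1, -3)) = -9*(0*(-3) + (-1 - 3)**2) = -9*(0 + (-4)**2) = -9*(0 + 16) = -9*16 = -144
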